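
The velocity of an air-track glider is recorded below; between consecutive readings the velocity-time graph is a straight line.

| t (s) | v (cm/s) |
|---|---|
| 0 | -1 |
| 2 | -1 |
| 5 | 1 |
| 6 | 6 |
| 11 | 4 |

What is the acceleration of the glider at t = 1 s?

0 cm/s²

Acceleration is the slope of the v-t graph on 0–2 s: (-1 − -1)/(2 − 0) = 0 cm/s².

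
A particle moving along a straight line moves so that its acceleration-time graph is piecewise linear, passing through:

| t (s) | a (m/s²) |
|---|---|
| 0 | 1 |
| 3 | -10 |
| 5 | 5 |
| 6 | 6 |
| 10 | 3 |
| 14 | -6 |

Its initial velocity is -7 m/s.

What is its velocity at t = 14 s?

Δv equals the area under the a-t graph; then v = v₀ + Δv.
0–3 s: ½(1 + -10)(3) = -13.5 m/s
3–5 s: ½(-10 + 5)(2) = -5 m/s
5–6 s: ½(5 + 6)(1) = 5.5 m/s
6–10 s: ½(6 + 3)(4) = 18 m/s
10–14 s: ½(3 + -6)(4) = -6 m/s
Δv = -1 m/s, so v(14) = -7 + (-1) = -8 m/s.

-8 m/s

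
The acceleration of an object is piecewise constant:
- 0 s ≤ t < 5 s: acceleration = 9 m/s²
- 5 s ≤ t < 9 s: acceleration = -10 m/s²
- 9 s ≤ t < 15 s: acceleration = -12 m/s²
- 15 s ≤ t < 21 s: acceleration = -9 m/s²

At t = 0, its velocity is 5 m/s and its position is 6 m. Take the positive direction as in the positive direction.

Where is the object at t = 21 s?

On each constant-a segment, Δv = aΔt and Δx = v₀Δt + ½aΔt²; chain segment to segment.
0–5 s: v starts 5 m/s; Δx = 5·5 + ½·9·5² = 137.5 m; v ends 50 m/s.
5–9 s: v starts 50 m/s; Δx = 50·4 + ½·-10·4² = 120 m; v ends 10 m/s.
9–15 s: v starts 10 m/s; Δx = 10·6 + ½·-12·6² = -156 m; v ends -62 m/s.
15–21 s: v starts -62 m/s; Δx = -62·6 + ½·-9·6² = -534 m; v ends -116 m/s.
x(21) = 6 + Σ Δx = -426.5 m.

-426.5 m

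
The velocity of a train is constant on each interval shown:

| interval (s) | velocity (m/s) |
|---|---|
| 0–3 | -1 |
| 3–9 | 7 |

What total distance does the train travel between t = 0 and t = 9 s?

45 m

Total distance travelled is ∫|v| dt — sum the magnitudes of each area piece.
0–3 s: |-1| × 3 = 3 m
3–9 s: |7| × 6 = 42 m
Total distance = 45 m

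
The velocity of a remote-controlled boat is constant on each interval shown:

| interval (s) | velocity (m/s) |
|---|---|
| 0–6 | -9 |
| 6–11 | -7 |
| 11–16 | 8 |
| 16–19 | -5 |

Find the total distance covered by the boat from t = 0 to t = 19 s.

144 m

Distance (not displacement) is the total path length: add the absolute areas under v-t.
0–6 s: |-9| × 6 = 54 m
6–11 s: |-7| × 5 = 35 m
11–16 s: |8| × 5 = 40 m
16–19 s: |-5| × 3 = 15 m
Total distance = 144 m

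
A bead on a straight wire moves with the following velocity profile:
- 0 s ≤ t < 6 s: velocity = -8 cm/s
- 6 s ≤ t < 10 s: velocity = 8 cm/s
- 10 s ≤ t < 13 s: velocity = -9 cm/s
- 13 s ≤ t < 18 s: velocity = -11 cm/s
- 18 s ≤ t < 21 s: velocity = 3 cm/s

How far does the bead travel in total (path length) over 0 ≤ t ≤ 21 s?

Total distance travelled is ∫|v| dt — sum the magnitudes of each area piece.
0–6 s: |-8| × 6 = 48 cm
6–10 s: |8| × 4 = 32 cm
10–13 s: |-9| × 3 = 27 cm
13–18 s: |-11| × 5 = 55 cm
18–21 s: |3| × 3 = 9 cm
Total distance = 171 cm

171 cm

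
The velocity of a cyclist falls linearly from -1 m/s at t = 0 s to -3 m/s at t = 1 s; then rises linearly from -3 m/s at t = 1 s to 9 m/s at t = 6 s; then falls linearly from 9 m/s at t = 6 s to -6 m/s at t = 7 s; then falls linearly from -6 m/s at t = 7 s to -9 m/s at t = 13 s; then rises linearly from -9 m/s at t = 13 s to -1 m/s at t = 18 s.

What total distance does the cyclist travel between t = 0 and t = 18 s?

Total distance travelled is ∫|v| dt — sum the magnitudes of each area piece.
0–1 s: |½(-1 + -3)(1)| = 2 m
1–6 s: v = 0 at t = 2.25 s; triangle areas 1.875 + 16.875 = 18.75 m
6–7 s: v = 0 at t = 6.6 s; triangle areas 2.7 + 1.2 = 3.9 m
7–13 s: |½(-6 + -9)(6)| = 45 m
13–18 s: |½(-9 + -1)(5)| = 25 m
Total distance = 94.65 m

94.65 m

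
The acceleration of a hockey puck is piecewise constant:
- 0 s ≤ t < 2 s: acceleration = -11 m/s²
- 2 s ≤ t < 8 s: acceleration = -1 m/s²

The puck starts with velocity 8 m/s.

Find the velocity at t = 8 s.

-20 m/s

Δv equals the area under the a-t graph; then v = v₀ + Δv.
0–2 s: -11 × 2 = -22 m/s
2–8 s: -1 × 6 = -6 m/s
Δv = -28 m/s, so v(8) = 8 + (-28) = -20 m/s.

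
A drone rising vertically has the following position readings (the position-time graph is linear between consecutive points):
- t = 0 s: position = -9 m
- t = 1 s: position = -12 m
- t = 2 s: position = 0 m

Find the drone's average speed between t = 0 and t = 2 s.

7.5 m/s

Average speed = (total path length)/(elapsed time); on a piecewise-linear x-t graph the path length is Σ|Δx|.
0–1 s: |Δx| = |-12 − -9| = 3 m
1–2 s: |Δx| = |0 − -12| = 12 m
Total path = 15 m; average speed = 15/2 = 7.5 m/s.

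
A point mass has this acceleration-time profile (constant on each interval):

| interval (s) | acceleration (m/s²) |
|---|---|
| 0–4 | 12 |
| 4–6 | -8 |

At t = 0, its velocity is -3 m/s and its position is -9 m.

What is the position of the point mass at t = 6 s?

149 m

On each constant-a segment, Δv = aΔt and Δx = v₀Δt + ½aΔt²; chain segment to segment.
0–4 s: v starts -3 m/s; Δx = -3·4 + ½·12·4² = 84 m; v ends 45 m/s.
4–6 s: v starts 45 m/s; Δx = 45·2 + ½·-8·2² = 74 m; v ends 29 m/s.
x(6) = -9 + Σ Δx = 149 m.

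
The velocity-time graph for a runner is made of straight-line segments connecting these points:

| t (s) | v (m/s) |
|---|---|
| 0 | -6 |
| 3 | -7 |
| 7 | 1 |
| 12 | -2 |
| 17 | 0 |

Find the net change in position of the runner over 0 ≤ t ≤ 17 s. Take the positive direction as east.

Displacement is the signed area under the v-t curve.
0–3 s: ½(-6 + -7)(3) = -19.5 m
3–7 s: ½(-7 + 1)(4) = -12 m
7–12 s: ½(1 + -2)(5) = -2.5 m
12–17 s: ½(-2 + 0)(5) = -5 m
Net displacement = -39 m

-39 m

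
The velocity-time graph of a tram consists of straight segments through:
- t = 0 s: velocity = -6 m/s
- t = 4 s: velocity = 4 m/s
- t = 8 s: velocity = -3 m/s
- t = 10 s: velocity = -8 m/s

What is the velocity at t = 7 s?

On 4–8 s the graph is linear from 4 to -3 m/s: v(7) = 4 + (-3 − 4)·(7 − 4)/(8 − 4) = -1.25 m/s.

-1.25 m/s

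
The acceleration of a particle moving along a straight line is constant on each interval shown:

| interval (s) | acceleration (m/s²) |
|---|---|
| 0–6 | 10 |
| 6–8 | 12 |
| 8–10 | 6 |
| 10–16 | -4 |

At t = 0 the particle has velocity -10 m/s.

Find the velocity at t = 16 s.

Δv equals the area under the a-t graph; then v = v₀ + Δv.
0–6 s: 10 × 6 = 60 m/s
6–8 s: 12 × 2 = 24 m/s
8–10 s: 6 × 2 = 12 m/s
10–16 s: -4 × 6 = -24 m/s
Δv = 72 m/s, so v(16) = -10 + (72) = 62 m/s.

62 m/s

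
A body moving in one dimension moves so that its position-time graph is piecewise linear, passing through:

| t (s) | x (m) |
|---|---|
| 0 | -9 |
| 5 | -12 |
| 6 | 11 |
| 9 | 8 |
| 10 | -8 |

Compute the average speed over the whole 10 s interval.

4.5 m/s

Average speed = (total path length)/(elapsed time); on a piecewise-linear x-t graph the path length is Σ|Δx|.
0–5 s: |Δx| = |-12 − -9| = 3 m
5–6 s: |Δx| = |11 − -12| = 23 m
6–9 s: |Δx| = |8 − 11| = 3 m
9–10 s: |Δx| = |-8 − 8| = 16 m
Total path = 45 m; average speed = 45/10 = 4.5 m/s.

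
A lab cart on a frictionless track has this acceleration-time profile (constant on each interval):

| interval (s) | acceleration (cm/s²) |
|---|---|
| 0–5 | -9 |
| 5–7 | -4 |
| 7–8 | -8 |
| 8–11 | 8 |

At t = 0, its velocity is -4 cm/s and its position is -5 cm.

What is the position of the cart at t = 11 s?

-463.5 cm

On each constant-a segment, Δv = aΔt and Δx = v₀Δt + ½aΔt²; chain segment to segment.
0–5 s: v starts -4 cm/s; Δx = -4·5 + ½·-9·5² = -132.5 cm; v ends -49 cm/s.
5–7 s: v starts -49 cm/s; Δx = -49·2 + ½·-4·2² = -106 cm; v ends -57 cm/s.
7–8 s: v starts -57 cm/s; Δx = -57·1 + ½·-8·1² = -61 cm; v ends -65 cm/s.
8–11 s: v starts -65 cm/s; Δx = -65·3 + ½·8·3² = -159 cm; v ends -41 cm/s.
x(11) = -5 + Σ Δx = -463.5 cm.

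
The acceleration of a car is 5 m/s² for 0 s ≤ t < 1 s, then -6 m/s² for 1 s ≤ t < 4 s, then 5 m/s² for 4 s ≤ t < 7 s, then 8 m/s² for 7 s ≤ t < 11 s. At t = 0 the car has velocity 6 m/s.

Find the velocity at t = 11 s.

40 m/s

Δv equals the area under the a-t graph; then v = v₀ + Δv.
0–1 s: 5 × 1 = 5 m/s
1–4 s: -6 × 3 = -18 m/s
4–7 s: 5 × 3 = 15 m/s
7–11 s: 8 × 4 = 32 m/s
Δv = 34 m/s, so v(11) = 6 + (34) = 40 m/s.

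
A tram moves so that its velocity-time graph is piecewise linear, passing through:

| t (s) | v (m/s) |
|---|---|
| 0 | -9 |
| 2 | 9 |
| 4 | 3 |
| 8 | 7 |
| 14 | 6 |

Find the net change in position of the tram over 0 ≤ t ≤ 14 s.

71 m

Displacement is the signed area under the v-t curve.
0–2 s: ½(-9 + 9)(2) = 0 m
2–4 s: ½(9 + 3)(2) = 12 m
4–8 s: ½(3 + 7)(4) = 20 m
8–14 s: ½(7 + 6)(6) = 39 m
Net displacement = 71 m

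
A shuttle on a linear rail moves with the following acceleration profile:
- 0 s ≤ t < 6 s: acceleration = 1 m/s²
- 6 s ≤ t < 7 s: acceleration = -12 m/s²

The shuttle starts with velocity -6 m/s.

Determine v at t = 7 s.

Δv equals the area under the a-t graph; then v = v₀ + Δv.
0–6 s: 1 × 6 = 6 m/s
6–7 s: -12 × 1 = -12 m/s
Δv = -6 m/s, so v(7) = -6 + (-6) = -12 m/s.

-12 m/s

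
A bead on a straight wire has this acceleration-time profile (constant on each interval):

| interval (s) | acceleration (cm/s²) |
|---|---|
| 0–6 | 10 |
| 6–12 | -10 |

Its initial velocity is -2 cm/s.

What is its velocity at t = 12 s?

Δv equals the area under the a-t graph; then v = v₀ + Δv.
0–6 s: 10 × 6 = 60 cm/s
6–12 s: -10 × 6 = -60 cm/s
Δv = 0 cm/s, so v(12) = -2 + (0) = -2 cm/s.

-2 cm/s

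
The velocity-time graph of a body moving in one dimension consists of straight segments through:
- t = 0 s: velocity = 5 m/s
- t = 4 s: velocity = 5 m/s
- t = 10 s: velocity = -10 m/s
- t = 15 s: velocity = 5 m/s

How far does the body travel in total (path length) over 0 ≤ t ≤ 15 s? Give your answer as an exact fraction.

395/6 m

Distance (not displacement) is the total path length: add the absolute areas under v-t.
0–4 s: |5| × 4 = 20 m
4–10 s: v = 0 at t = 6 s; triangle areas 5 + 20 = 25 m
10–15 s: v = 0 at t = 40/3 s; triangle areas 50/3 + 25/6 = 125/6 m
Total distance = 395/6 m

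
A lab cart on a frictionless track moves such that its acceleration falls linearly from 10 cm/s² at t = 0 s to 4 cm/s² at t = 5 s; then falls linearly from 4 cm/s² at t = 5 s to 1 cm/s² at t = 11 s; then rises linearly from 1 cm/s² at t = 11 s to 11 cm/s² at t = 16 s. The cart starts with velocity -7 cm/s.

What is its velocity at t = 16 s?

Δv equals the area under the a-t graph; then v = v₀ + Δv.
0–5 s: ½(10 + 4)(5) = 35 cm/s
5–11 s: ½(4 + 1)(6) = 15 cm/s
11–16 s: ½(1 + 11)(5) = 30 cm/s
Δv = 80 cm/s, so v(16) = -7 + (80) = 73 cm/s.

73 cm/s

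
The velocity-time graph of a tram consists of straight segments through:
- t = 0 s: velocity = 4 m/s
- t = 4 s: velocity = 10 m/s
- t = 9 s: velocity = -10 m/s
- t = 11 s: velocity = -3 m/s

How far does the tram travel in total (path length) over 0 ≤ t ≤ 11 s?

66 m

Distance (not displacement) is the total path length: add the absolute areas under v-t.
0–4 s: |½(4 + 10)(4)| = 28 m
4–9 s: v = 0 at t = 6.5 s; triangle areas 12.5 + 12.5 = 25 m
9–11 s: |½(-10 + -3)(2)| = 13 m
Total distance = 66 m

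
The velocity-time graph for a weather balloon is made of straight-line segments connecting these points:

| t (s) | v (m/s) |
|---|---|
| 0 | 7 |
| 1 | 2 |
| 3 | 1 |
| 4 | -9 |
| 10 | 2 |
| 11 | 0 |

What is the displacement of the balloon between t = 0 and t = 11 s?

Displacement is the signed area under the v-t curve.
0–1 s: ½(7 + 2)(1) = 4.5 m
1–3 s: ½(2 + 1)(2) = 3 m
3–4 s: ½(1 + -9)(1) = -4 m
4–10 s: ½(-9 + 2)(6) = -21 m
10–11 s: ½(2 + 0)(1) = 1 m
Net displacement = -16.5 m

-16.5 m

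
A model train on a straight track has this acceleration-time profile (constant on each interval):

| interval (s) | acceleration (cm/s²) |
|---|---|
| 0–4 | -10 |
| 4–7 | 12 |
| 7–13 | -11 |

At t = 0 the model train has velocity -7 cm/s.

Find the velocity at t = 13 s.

-77 cm/s

Δv equals the area under the a-t graph; then v = v₀ + Δv.
0–4 s: -10 × 4 = -40 cm/s
4–7 s: 12 × 3 = 36 cm/s
7–13 s: -11 × 6 = -66 cm/s
Δv = -70 cm/s, so v(13) = -7 + (-70) = -77 cm/s.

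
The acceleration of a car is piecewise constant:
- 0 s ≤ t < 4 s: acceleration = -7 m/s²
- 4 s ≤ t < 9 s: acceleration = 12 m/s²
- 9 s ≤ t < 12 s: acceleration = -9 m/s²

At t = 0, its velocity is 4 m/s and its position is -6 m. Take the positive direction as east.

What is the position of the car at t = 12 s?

On each constant-a segment, Δv = aΔt and Δx = v₀Δt + ½aΔt²; chain segment to segment.
0–4 s: v starts 4 m/s; Δx = 4·4 + ½·-7·4² = -40 m; v ends -24 m/s.
4–9 s: v starts -24 m/s; Δx = -24·5 + ½·12·5² = 30 m; v ends 36 m/s.
9–12 s: v starts 36 m/s; Δx = 36·3 + ½·-9·3² = 67.5 m; v ends 9 m/s.
x(12) = -6 + Σ Δx = 51.5 m.

51.5 m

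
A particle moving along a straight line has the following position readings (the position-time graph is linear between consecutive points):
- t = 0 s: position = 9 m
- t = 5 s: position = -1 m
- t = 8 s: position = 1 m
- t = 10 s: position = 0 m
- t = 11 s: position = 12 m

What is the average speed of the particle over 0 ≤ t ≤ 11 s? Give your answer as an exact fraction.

Average speed = (total path length)/(elapsed time); on a piecewise-linear x-t graph the path length is Σ|Δx|.
0–5 s: |Δx| = |-1 − 9| = 10 m
5–8 s: |Δx| = |1 − -1| = 2 m
8–10 s: |Δx| = |0 − 1| = 1 m
10–11 s: |Δx| = |12 − 0| = 12 m
Total path = 25 m; average speed = 25/11 = 25/11 m/s.

25/11 m/s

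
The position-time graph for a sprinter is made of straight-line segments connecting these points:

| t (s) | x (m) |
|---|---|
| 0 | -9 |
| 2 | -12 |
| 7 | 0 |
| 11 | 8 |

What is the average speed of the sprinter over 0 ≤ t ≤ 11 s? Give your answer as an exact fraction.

23/11 m/s

Average speed = (total path length)/(elapsed time); on a piecewise-linear x-t graph the path length is Σ|Δx|.
0–2 s: |Δx| = |-12 − -9| = 3 m
2–7 s: |Δx| = |0 − -12| = 12 m
7–11 s: |Δx| = |8 − 0| = 8 m
Total path = 23 m; average speed = 23/11 = 23/11 m/s.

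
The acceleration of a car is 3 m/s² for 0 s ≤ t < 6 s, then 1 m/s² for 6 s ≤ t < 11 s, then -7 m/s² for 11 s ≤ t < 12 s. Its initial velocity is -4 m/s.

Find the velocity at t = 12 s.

12 m/s

Δv equals the area under the a-t graph; then v = v₀ + Δv.
0–6 s: 3 × 6 = 18 m/s
6–11 s: 1 × 5 = 5 m/s
11–12 s: -7 × 1 = -7 m/s
Δv = 16 m/s, so v(12) = -4 + (16) = 12 m/s.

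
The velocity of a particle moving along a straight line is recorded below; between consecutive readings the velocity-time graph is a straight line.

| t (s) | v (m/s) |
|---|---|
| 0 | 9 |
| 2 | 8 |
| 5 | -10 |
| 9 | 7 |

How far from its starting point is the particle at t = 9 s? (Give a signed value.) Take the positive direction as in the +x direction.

8 m

Net displacement equals the area under the velocity-time graph (areas below the axis count negative).
0–2 s: ½(9 + 8)(2) = 17 m
2–5 s: ½(8 + -10)(3) = -3 m
5–9 s: ½(-10 + 7)(4) = -6 m
Net displacement = 8 m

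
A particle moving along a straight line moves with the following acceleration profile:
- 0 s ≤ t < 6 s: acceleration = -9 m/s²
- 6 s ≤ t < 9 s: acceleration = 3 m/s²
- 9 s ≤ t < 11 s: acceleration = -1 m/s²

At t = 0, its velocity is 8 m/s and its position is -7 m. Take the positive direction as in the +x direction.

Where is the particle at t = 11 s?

On each constant-a segment, Δv = aΔt and Δx = v₀Δt + ½aΔt²; chain segment to segment.
0–6 s: v starts 8 m/s; Δx = 8·6 + ½·-9·6² = -114 m; v ends -46 m/s.
6–9 s: v starts -46 m/s; Δx = -46·3 + ½·3·3² = -124.5 m; v ends -37 m/s.
9–11 s: v starts -37 m/s; Δx = -37·2 + ½·-1·2² = -76 m; v ends -39 m/s.
x(11) = -7 + Σ Δx = -321.5 m.

-321.5 m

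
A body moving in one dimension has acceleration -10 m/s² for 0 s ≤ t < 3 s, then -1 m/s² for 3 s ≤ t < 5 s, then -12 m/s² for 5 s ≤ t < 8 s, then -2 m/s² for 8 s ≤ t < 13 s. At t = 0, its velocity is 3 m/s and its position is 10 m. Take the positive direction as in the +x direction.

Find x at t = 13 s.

On each constant-a segment, Δv = aΔt and Δx = v₀Δt + ½aΔt²; chain segment to segment.
0–3 s: v starts 3 m/s; Δx = 3·3 + ½·-10·3² = -36 m; v ends -27 m/s.
3–5 s: v starts -27 m/s; Δx = -27·2 + ½·-1·2² = -56 m; v ends -29 m/s.
5–8 s: v starts -29 m/s; Δx = -29·3 + ½·-12·3² = -141 m; v ends -65 m/s.
8–13 s: v starts -65 m/s; Δx = -65·5 + ½·-2·5² = -350 m; v ends -75 m/s.
x(13) = 10 + Σ Δx = -573 m.

-573 m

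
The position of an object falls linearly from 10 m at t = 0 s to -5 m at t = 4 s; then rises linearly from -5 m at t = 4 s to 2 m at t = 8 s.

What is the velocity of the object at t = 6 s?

Velocity is the slope of the x-t graph on 4–8 s: (2 − -5)/(8 − 4) = 1.75 m/s.

1.75 m/s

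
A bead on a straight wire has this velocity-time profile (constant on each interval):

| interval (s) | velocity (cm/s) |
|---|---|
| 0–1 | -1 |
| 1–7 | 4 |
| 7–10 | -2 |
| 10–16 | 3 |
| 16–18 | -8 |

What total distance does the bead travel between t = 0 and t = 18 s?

65 cm

Distance (not displacement) is the total path length: add the absolute areas under v-t.
0–1 s: |-1| × 1 = 1 cm
1–7 s: |4| × 6 = 24 cm
7–10 s: |-2| × 3 = 6 cm
10–16 s: |3| × 6 = 18 cm
16–18 s: |-8| × 2 = 16 cm
Total distance = 65 cm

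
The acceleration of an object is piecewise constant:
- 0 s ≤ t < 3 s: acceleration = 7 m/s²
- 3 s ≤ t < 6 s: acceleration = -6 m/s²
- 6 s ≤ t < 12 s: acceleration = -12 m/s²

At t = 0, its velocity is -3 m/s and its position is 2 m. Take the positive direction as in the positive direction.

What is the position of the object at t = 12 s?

On each constant-a segment, Δv = aΔt and Δx = v₀Δt + ½aΔt²; chain segment to segment.
0–3 s: v starts -3 m/s; Δx = -3·3 + ½·7·3² = 22.5 m; v ends 18 m/s.
3–6 s: v starts 18 m/s; Δx = 18·3 + ½·-6·3² = 27 m; v ends 0 m/s.
6–12 s: v starts 0 m/s; Δx = 0·6 + ½·-12·6² = -216 m; v ends -72 m/s.
x(12) = 2 + Σ Δx = -164.5 m.

-164.5 m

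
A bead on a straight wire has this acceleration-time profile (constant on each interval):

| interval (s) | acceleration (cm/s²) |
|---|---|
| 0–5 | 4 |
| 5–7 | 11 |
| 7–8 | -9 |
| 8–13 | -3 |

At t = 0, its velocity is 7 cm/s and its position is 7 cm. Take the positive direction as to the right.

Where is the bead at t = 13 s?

On each constant-a segment, Δv = aΔt and Δx = v₀Δt + ½aΔt²; chain segment to segment.
0–5 s: v starts 7 cm/s; Δx = 7·5 + ½·4·5² = 85 cm; v ends 27 cm/s.
5–7 s: v starts 27 cm/s; Δx = 27·2 + ½·11·2² = 76 cm; v ends 49 cm/s.
7–8 s: v starts 49 cm/s; Δx = 49·1 + ½·-9·1² = 44.5 cm; v ends 40 cm/s.
8–13 s: v starts 40 cm/s; Δx = 40·5 + ½·-3·5² = 162.5 cm; v ends 25 cm/s.
x(13) = 7 + Σ Δx = 375 cm.

375 cm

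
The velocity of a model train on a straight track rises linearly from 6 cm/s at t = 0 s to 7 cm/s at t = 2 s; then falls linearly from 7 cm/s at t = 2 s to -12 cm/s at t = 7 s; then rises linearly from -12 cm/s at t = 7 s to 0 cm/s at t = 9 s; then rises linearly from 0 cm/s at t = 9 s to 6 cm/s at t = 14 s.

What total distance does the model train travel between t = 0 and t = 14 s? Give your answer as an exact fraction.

Distance (not displacement) is the total path length: add the absolute areas under v-t.
0–2 s: |½(6 + 7)(2)| = 13 cm
2–7 s: v = 0 at t = 73/19 s; triangle areas 245/38 + 360/19 = 965/38 cm
7–9 s: |½(-12 + 0)(2)| = 12 cm
9–14 s: |½(0 + 6)(5)| = 15 cm
Total distance = 2485/38 cm

2485/38 cm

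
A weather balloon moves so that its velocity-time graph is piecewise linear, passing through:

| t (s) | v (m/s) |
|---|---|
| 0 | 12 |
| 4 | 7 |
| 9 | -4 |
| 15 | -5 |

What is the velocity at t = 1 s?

On 0–4 s the graph is linear from 12 to 7 m/s: v(1) = 12 + (7 − 12)·(1 − 0)/(4 − 0) = 10.75 m/s.

10.75 m/s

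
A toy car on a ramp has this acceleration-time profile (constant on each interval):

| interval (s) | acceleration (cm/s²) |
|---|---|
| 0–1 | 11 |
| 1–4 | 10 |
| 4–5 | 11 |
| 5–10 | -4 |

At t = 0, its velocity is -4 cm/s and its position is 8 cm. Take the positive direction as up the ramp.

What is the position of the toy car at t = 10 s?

On each constant-a segment, Δv = aΔt and Δx = v₀Δt + ½aΔt²; chain segment to segment.
0–1 s: v starts -4 cm/s; Δx = -4·1 + ½·11·1² = 1.5 cm; v ends 7 cm/s.
1–4 s: v starts 7 cm/s; Δx = 7·3 + ½·10·3² = 66 cm; v ends 37 cm/s.
4–5 s: v starts 37 cm/s; Δx = 37·1 + ½·11·1² = 42.5 cm; v ends 48 cm/s.
5–10 s: v starts 48 cm/s; Δx = 48·5 + ½·-4·5² = 190 cm; v ends 28 cm/s.
x(10) = 8 + Σ Δx = 308 cm.

308 cm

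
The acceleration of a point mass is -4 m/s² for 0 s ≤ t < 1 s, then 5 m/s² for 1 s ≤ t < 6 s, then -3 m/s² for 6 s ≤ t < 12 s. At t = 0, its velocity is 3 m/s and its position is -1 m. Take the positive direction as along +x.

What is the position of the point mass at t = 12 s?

147.5 m

On each constant-a segment, Δv = aΔt and Δx = v₀Δt + ½aΔt²; chain segment to segment.
0–1 s: v starts 3 m/s; Δx = 3·1 + ½·-4·1² = 1 m; v ends -1 m/s.
1–6 s: v starts -1 m/s; Δx = -1·5 + ½·5·5² = 57.5 m; v ends 24 m/s.
6–12 s: v starts 24 m/s; Δx = 24·6 + ½·-3·6² = 90 m; v ends 6 m/s.
x(12) = -1 + Σ Δx = 147.5 m.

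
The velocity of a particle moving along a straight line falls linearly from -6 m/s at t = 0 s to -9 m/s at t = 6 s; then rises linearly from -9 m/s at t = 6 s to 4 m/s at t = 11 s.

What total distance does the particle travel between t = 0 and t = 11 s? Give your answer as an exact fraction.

1655/26 m

Distance (not displacement) is the total path length: add the absolute areas under v-t.
0–6 s: |½(-6 + -9)(6)| = 45 m
6–11 s: v = 0 at t = 123/13 s; triangle areas 405/26 + 40/13 = 485/26 m
Total distance = 1655/26 m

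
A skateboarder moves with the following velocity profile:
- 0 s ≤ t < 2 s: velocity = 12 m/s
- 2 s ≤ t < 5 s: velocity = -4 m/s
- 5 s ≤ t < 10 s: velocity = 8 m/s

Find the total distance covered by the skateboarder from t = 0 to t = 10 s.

76 m

Total distance travelled is ∫|v| dt — sum the magnitudes of each area piece.
0–2 s: |12| × 2 = 24 m
2–5 s: |-4| × 3 = 12 m
5–10 s: |8| × 5 = 40 m
Total distance = 76 m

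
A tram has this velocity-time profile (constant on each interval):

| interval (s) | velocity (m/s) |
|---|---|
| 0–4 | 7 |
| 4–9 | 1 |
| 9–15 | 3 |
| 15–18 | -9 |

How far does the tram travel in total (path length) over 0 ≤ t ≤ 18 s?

78 m

Total distance travelled is ∫|v| dt — sum the magnitudes of each area piece.
0–4 s: |7| × 4 = 28 m
4–9 s: |1| × 5 = 5 m
9–15 s: |3| × 6 = 18 m
15–18 s: |-9| × 3 = 27 m
Total distance = 78 m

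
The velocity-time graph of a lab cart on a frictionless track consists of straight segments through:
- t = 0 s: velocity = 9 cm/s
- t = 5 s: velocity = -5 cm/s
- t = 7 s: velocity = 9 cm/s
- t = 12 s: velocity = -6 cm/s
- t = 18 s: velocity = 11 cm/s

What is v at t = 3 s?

0.6 cm/s

On 0–5 s the graph is linear from 9 to -5 cm/s: v(3) = 9 + (-5 − 9)·(3 − 0)/(5 − 0) = 0.6 cm/s.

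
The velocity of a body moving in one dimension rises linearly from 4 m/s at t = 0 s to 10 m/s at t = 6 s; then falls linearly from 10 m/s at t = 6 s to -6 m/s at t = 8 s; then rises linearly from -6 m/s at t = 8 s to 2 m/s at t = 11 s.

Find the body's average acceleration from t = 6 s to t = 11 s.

-1.6 m/s²

Average acceleration = Δv/Δt = (2 − 10)/(11 − 6) = -1.6 m/s².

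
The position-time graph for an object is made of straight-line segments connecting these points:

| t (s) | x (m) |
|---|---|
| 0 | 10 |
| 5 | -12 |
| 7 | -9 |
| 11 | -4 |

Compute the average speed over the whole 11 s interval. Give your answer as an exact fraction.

Average speed = (total path length)/(elapsed time); on a piecewise-linear x-t graph the path length is Σ|Δx|.
0–5 s: |Δx| = |-12 − 10| = 22 m
5–7 s: |Δx| = |-9 − -12| = 3 m
7–11 s: |Δx| = |-4 − -9| = 5 m
Total path = 30 m; average speed = 30/11 = 30/11 m/s.

30/11 m/s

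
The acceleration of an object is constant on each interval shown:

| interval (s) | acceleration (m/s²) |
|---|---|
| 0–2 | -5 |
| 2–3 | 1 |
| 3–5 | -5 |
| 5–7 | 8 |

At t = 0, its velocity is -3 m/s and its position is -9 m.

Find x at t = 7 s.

-99.5 m

On each constant-a segment, Δv = aΔt and Δx = v₀Δt + ½aΔt²; chain segment to segment.
0–2 s: v starts -3 m/s; Δx = -3·2 + ½·-5·2² = -16 m; v ends -13 m/s.
2–3 s: v starts -13 m/s; Δx = -13·1 + ½·1·1² = -12.5 m; v ends -12 m/s.
3–5 s: v starts -12 m/s; Δx = -12·2 + ½·-5·2² = -34 m; v ends -22 m/s.
5–7 s: v starts -22 m/s; Δx = -22·2 + ½·8·2² = -28 m; v ends -6 m/s.
x(7) = -9 + Σ Δx = -99.5 m.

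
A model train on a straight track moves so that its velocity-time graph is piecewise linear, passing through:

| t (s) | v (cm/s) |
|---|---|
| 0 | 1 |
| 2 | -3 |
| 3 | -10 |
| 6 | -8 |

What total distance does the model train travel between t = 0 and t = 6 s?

Distance (not displacement) is the total path length: add the absolute areas under v-t.
0–2 s: v = 0 at t = 0.5 s; triangle areas 0.25 + 2.25 = 2.5 cm
2–3 s: |½(-3 + -10)(1)| = 6.5 cm
3–6 s: |½(-10 + -8)(3)| = 27 cm
Total distance = 36 cm

36 cm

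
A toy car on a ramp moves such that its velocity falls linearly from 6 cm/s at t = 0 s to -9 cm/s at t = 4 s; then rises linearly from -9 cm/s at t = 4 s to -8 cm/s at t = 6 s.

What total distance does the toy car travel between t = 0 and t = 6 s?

Total distance travelled is ∫|v| dt — sum the magnitudes of each area piece.
0–4 s: v = 0 at t = 1.6 s; triangle areas 4.8 + 10.8 = 15.6 cm
4–6 s: |½(-9 + -8)(2)| = 17 cm
Total distance = 32.6 cm

32.6 cm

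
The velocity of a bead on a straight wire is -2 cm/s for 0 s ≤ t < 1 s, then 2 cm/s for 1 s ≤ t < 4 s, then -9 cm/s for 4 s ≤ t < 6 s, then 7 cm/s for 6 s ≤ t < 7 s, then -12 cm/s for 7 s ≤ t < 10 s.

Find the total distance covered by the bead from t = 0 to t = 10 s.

69 cm

Total distance travelled is ∫|v| dt — sum the magnitudes of each area piece.
0–1 s: |-2| × 1 = 2 cm
1–4 s: |2| × 3 = 6 cm
4–6 s: |-9| × 2 = 18 cm
6–7 s: |7| × 1 = 7 cm
7–10 s: |-12| × 3 = 36 cm
Total distance = 69 cm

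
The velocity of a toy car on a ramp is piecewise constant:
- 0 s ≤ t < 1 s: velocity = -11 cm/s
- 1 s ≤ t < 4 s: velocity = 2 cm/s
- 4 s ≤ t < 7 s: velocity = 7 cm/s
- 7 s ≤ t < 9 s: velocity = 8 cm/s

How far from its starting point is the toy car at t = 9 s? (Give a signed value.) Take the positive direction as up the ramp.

Net displacement equals the area under the velocity-time graph (areas below the axis count negative).
0–1 s: -11 × 1 = -11 cm
1–4 s: 2 × 3 = 6 cm
4–7 s: 7 × 3 = 21 cm
7–9 s: 8 × 2 = 16 cm
Net displacement = 32 cm

32 cm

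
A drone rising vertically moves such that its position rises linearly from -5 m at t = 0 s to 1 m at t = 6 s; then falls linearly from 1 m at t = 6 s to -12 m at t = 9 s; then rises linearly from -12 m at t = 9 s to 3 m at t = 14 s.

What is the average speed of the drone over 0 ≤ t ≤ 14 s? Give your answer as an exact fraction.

17/7 m/s

Average speed = (total path length)/(elapsed time); on a piecewise-linear x-t graph the path length is Σ|Δx|.
0–6 s: |Δx| = |1 − -5| = 6 m
6–9 s: |Δx| = |-12 − 1| = 13 m
9–14 s: |Δx| = |3 − -12| = 15 m
Total path = 34 m; average speed = 34/14 = 17/7 m/s.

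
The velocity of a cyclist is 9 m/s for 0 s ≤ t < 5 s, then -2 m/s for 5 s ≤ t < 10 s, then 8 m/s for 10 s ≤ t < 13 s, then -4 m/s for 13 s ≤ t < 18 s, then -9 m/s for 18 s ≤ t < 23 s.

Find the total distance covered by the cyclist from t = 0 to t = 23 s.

Distance (not displacement) is the total path length: add the absolute areas under v-t.
0–5 s: |9| × 5 = 45 m
5–10 s: |-2| × 5 = 10 m
10–13 s: |8| × 3 = 24 m
13–18 s: |-4| × 5 = 20 m
18–23 s: |-9| × 5 = 45 m
Total distance = 144 m

144 m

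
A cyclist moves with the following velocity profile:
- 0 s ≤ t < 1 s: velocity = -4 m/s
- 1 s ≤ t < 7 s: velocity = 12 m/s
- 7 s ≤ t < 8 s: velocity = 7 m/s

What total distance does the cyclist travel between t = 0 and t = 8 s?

Total distance travelled is ∫|v| dt — sum the magnitudes of each area piece.
0–1 s: |-4| × 1 = 4 m
1–7 s: |12| × 6 = 72 m
7–8 s: |7| × 1 = 7 m
Total distance = 83 m

83 m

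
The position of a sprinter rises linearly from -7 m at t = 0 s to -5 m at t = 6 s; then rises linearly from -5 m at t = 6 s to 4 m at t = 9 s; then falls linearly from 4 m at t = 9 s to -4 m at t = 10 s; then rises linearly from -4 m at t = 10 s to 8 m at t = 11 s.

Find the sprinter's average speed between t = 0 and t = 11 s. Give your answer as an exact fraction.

31/11 m/s

Average speed = (total path length)/(elapsed time); on a piecewise-linear x-t graph the path length is Σ|Δx|.
0–6 s: |Δx| = |-5 − -7| = 2 m
6–9 s: |Δx| = |4 − -5| = 9 m
9–10 s: |Δx| = |-4 − 4| = 8 m
10–11 s: |Δx| = |8 − -4| = 12 m
Total path = 31 m; average speed = 31/11 = 31/11 m/s.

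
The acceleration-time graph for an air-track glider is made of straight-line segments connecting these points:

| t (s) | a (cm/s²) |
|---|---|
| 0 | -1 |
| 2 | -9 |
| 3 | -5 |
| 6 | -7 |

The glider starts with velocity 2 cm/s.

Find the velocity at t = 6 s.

-33 cm/s

Δv equals the area under the a-t graph; then v = v₀ + Δv.
0–2 s: ½(-1 + -9)(2) = -10 cm/s
2–3 s: ½(-9 + -5)(1) = -7 cm/s
3–6 s: ½(-5 + -7)(3) = -18 cm/s
Δv = -35 cm/s, so v(6) = 2 + (-35) = -33 cm/s.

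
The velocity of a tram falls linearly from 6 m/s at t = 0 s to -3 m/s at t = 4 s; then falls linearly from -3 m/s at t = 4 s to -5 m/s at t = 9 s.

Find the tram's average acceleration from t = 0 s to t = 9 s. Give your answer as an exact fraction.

Average acceleration = Δv/Δt = (-5 − 6)/(9 − 0) = -11/9 m/s².

-11/9 m/s²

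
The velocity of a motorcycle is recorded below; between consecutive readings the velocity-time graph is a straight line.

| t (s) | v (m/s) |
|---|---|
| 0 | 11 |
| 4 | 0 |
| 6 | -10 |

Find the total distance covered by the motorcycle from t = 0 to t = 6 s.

32 m

Total distance travelled is ∫|v| dt — sum the magnitudes of each area piece.
0–4 s: |½(11 + 0)(4)| = 22 m
4–6 s: |½(0 + -10)(2)| = 10 m
Total distance = 32 m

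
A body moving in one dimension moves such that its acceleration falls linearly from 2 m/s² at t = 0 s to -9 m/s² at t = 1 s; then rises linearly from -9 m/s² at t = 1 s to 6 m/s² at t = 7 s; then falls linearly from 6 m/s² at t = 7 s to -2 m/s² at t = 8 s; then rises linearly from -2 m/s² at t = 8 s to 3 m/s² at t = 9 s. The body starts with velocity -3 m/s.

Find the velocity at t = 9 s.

-13 m/s

Δv equals the area under the a-t graph; then v = v₀ + Δv.
0–1 s: ½(2 + -9)(1) = -3.5 m/s
1–7 s: ½(-9 + 6)(6) = -9 m/s
7–8 s: ½(6 + -2)(1) = 2 m/s
8–9 s: ½(-2 + 3)(1) = 0.5 m/s
Δv = -10 m/s, so v(9) = -3 + (-10) = -13 m/s.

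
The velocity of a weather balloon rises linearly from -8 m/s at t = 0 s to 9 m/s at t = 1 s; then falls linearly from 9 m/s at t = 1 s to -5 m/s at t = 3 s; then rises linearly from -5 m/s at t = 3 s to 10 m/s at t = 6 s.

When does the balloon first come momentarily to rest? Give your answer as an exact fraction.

v changes sign on 0–1 s (from -8 to 9); the graph is linear there, so v = 0 at t = 0 + (8)·(1 − 0)/(9 − -8) = 8/17 s.

t = 8/17 s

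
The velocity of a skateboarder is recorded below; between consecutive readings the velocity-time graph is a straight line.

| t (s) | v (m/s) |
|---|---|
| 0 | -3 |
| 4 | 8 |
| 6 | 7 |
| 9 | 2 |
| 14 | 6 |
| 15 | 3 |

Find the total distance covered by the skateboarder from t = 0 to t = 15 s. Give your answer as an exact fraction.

Distance (not displacement) is the total path length: add the absolute areas under v-t.
0–4 s: v = 0 at t = 12/11 s; triangle areas 18/11 + 128/11 = 146/11 m
4–6 s: |½(8 + 7)(2)| = 15 m
6–9 s: |½(7 + 2)(3)| = 13.5 m
9–14 s: |½(2 + 6)(5)| = 20 m
14–15 s: |½(6 + 3)(1)| = 4.5 m
Total distance = 729/11 m

729/11 m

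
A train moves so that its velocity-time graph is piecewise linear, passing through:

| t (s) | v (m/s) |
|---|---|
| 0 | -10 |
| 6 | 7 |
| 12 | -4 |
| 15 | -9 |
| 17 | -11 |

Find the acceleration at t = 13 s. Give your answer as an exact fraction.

-5/3 m/s²

Acceleration is the slope of the v-t graph on 12–15 s: (-9 − -4)/(15 − 12) = -5/3 m/s².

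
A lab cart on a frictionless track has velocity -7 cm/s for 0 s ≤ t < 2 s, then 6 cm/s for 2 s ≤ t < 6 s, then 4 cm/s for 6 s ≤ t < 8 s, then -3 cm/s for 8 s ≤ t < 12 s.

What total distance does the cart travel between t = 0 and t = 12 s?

Distance (not displacement) is the total path length: add the absolute areas under v-t.
0–2 s: |-7| × 2 = 14 cm
2–6 s: |6| × 4 = 24 cm
6–8 s: |4| × 2 = 8 cm
8–12 s: |-3| × 4 = 12 cm
Total distance = 58 cm

58 cm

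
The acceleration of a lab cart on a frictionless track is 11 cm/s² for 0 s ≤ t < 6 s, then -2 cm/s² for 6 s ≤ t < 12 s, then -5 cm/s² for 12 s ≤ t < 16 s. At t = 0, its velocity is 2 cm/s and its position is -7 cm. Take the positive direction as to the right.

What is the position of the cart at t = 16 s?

On each constant-a segment, Δv = aΔt and Δx = v₀Δt + ½aΔt²; chain segment to segment.
0–6 s: v starts 2 cm/s; Δx = 2·6 + ½·11·6² = 210 cm; v ends 68 cm/s.
6–12 s: v starts 68 cm/s; Δx = 68·6 + ½·-2·6² = 372 cm; v ends 56 cm/s.
12–16 s: v starts 56 cm/s; Δx = 56·4 + ½·-5·4² = 184 cm; v ends 36 cm/s.
x(16) = -7 + Σ Δx = 759 cm.

759 cm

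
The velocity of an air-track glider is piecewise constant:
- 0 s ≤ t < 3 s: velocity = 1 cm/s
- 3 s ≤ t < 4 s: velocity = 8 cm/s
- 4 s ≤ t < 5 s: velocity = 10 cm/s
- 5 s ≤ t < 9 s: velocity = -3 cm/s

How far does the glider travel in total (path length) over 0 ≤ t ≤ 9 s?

Distance (not displacement) is the total path length: add the absolute areas under v-t.
0–3 s: |1| × 3 = 3 cm
3–4 s: |8| × 1 = 8 cm
4–5 s: |10| × 1 = 10 cm
5–9 s: |-3| × 4 = 12 cm
Total distance = 33 cm

33 cm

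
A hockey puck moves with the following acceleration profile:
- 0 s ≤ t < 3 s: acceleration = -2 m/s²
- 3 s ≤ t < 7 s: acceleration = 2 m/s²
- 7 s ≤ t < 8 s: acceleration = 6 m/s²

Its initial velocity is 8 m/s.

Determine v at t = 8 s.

Δv equals the area under the a-t graph; then v = v₀ + Δv.
0–3 s: -2 × 3 = -6 m/s
3–7 s: 2 × 4 = 8 m/s
7–8 s: 6 × 1 = 6 m/s
Δv = 8 m/s, so v(8) = 8 + (8) = 16 m/s.

16 m/s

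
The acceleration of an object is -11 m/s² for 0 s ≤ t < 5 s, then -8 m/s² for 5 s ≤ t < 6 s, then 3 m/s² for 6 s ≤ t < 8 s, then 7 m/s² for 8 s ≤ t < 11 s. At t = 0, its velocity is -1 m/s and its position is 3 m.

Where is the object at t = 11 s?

-464 m

On each constant-a segment, Δv = aΔt and Δx = v₀Δt + ½aΔt²; chain segment to segment.
0–5 s: v starts -1 m/s; Δx = -1·5 + ½·-11·5² = -142.5 m; v ends -56 m/s.
5–6 s: v starts -56 m/s; Δx = -56·1 + ½·-8·1² = -60 m; v ends -64 m/s.
6–8 s: v starts -64 m/s; Δx = -64·2 + ½·3·2² = -122 m; v ends -58 m/s.
8–11 s: v starts -58 m/s; Δx = -58·3 + ½·7·3² = -142.5 m; v ends -37 m/s.
x(11) = 3 + Σ Δx = -464 m.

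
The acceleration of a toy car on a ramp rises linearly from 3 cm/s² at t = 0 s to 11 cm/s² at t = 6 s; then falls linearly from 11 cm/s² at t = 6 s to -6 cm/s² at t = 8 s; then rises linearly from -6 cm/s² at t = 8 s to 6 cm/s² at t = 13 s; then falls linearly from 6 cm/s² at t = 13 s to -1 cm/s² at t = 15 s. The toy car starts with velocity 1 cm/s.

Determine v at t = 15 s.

53 cm/s

Δv equals the area under the a-t graph; then v = v₀ + Δv.
0–6 s: ½(3 + 11)(6) = 42 cm/s
6–8 s: ½(11 + -6)(2) = 5 cm/s
8–13 s: ½(-6 + 6)(5) = 0 cm/s
13–15 s: ½(6 + -1)(2) = 5 cm/s
Δv = 52 cm/s, so v(15) = 1 + (52) = 53 cm/s.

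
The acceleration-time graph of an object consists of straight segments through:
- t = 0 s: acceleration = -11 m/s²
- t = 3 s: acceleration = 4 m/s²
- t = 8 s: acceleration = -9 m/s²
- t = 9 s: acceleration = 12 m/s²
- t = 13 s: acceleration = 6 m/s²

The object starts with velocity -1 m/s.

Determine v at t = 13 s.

Δv equals the area under the a-t graph; then v = v₀ + Δv.
0–3 s: ½(-11 + 4)(3) = -10.5 m/s
3–8 s: ½(4 + -9)(5) = -12.5 m/s
8–9 s: ½(-9 + 12)(1) = 1.5 m/s
9–13 s: ½(12 + 6)(4) = 36 m/s
Δv = 14.5 m/s, so v(13) = -1 + (14.5) = 13.5 m/s.

13.5 m/s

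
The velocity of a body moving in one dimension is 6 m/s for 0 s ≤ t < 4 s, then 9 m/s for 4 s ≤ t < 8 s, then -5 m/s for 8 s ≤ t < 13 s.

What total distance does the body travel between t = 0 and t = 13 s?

Distance (not displacement) is the total path length: add the absolute areas under v-t.
0–4 s: |6| × 4 = 24 m
4–8 s: |9| × 4 = 36 m
8–13 s: |-5| × 5 = 25 m
Total distance = 85 m

85 m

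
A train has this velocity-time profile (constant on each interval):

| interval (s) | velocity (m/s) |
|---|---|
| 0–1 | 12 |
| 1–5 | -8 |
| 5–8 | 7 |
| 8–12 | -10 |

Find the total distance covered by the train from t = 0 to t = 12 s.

105 m

Total distance travelled is ∫|v| dt — sum the magnitudes of each area piece.
0–1 s: |12| × 1 = 12 m
1–5 s: |-8| × 4 = 32 m
5–8 s: |7| × 3 = 21 m
8–12 s: |-10| × 4 = 40 m
Total distance = 105 m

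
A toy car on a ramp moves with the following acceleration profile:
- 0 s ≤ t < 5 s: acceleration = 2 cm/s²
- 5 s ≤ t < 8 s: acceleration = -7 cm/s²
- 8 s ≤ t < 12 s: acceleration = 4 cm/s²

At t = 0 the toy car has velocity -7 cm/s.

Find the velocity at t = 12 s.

Δv equals the area under the a-t graph; then v = v₀ + Δv.
0–5 s: 2 × 5 = 10 cm/s
5–8 s: -7 × 3 = -21 cm/s
8–12 s: 4 × 4 = 16 cm/s
Δv = 5 cm/s, so v(12) = -7 + (5) = -2 cm/s.

-2 cm/s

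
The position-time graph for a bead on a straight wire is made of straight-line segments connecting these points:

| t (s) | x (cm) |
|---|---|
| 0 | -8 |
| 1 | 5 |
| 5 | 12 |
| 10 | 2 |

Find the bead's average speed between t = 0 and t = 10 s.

3 cm/s

Average speed = (total path length)/(elapsed time); on a piecewise-linear x-t graph the path length is Σ|Δx|.
0–1 s: |Δx| = |5 − -8| = 13 cm
1–5 s: |Δx| = |12 − 5| = 7 cm
5–10 s: |Δx| = |2 − 12| = 10 cm
Total path = 30 cm; average speed = 30/10 = 3 cm/s.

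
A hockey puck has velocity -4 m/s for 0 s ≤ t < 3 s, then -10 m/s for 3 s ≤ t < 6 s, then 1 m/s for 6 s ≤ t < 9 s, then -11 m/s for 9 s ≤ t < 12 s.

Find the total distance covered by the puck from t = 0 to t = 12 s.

Distance (not displacement) is the total path length: add the absolute areas under v-t.
0–3 s: |-4| × 3 = 12 m
3–6 s: |-10| × 3 = 30 m
6–9 s: |1| × 3 = 3 m
9–12 s: |-11| × 3 = 33 m
Total distance = 78 m

78 m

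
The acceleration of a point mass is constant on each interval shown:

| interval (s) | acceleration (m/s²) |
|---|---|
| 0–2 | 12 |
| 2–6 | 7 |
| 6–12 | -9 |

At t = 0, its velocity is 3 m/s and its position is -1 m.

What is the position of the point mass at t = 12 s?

On each constant-a segment, Δv = aΔt and Δx = v₀Δt + ½aΔt²; chain segment to segment.
0–2 s: v starts 3 m/s; Δx = 3·2 + ½·12·2² = 30 m; v ends 27 m/s.
2–6 s: v starts 27 m/s; Δx = 27·4 + ½·7·4² = 164 m; v ends 55 m/s.
6–12 s: v starts 55 m/s; Δx = 55·6 + ½·-9·6² = 168 m; v ends 1 m/s.
x(12) = -1 + Σ Δx = 361 m.

361 m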